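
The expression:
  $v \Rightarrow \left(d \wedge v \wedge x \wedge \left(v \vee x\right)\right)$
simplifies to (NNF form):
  $\left(d \wedge x\right) \vee \neg v$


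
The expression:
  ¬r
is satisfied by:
  {r: False}


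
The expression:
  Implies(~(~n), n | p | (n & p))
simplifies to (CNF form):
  True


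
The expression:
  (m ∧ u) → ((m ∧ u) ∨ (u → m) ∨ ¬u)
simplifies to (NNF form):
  True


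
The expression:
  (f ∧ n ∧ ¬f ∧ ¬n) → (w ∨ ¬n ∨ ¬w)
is always true.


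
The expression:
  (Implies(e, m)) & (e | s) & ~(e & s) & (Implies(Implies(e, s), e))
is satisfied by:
  {m: True, e: True, s: False}


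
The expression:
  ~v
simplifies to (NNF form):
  ~v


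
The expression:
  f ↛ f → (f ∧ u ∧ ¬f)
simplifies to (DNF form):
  True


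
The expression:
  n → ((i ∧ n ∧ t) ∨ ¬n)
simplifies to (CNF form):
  (i ∨ ¬n) ∧ (t ∨ ¬n)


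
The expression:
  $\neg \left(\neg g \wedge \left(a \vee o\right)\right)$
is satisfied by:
  {g: True, a: False, o: False}
  {o: True, g: True, a: False}
  {g: True, a: True, o: False}
  {o: True, g: True, a: True}
  {o: False, a: False, g: False}


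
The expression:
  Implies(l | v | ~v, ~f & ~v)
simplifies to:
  ~f & ~v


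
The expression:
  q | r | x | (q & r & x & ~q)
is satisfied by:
  {r: True, x: True, q: True}
  {r: True, x: True, q: False}
  {r: True, q: True, x: False}
  {r: True, q: False, x: False}
  {x: True, q: True, r: False}
  {x: True, q: False, r: False}
  {q: True, x: False, r: False}


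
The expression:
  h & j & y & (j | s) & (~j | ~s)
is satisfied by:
  {j: True, h: True, y: True, s: False}


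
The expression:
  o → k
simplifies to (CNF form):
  k ∨ ¬o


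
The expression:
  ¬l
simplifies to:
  ¬l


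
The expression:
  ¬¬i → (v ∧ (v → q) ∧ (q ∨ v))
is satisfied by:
  {q: True, v: True, i: False}
  {q: True, v: False, i: False}
  {v: True, q: False, i: False}
  {q: False, v: False, i: False}
  {i: True, q: True, v: True}


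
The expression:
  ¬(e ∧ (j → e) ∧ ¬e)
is always true.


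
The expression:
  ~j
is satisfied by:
  {j: False}


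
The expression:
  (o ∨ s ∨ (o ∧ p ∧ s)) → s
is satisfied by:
  {s: True, o: False}
  {o: False, s: False}
  {o: True, s: True}


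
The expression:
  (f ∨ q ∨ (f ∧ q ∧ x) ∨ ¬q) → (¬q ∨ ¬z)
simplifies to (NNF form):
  ¬q ∨ ¬z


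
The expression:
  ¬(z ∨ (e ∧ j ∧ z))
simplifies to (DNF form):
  ¬z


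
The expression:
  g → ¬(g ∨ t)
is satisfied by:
  {g: False}


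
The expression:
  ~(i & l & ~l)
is always true.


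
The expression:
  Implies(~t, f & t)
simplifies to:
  t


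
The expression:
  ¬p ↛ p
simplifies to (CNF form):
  True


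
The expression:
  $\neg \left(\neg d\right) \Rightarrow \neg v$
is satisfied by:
  {v: False, d: False}
  {d: True, v: False}
  {v: True, d: False}


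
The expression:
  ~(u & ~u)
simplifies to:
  True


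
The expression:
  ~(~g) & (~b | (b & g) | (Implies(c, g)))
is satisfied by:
  {g: True}


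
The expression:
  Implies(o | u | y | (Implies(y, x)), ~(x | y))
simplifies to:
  ~x & ~y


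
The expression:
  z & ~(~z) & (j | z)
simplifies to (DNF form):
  z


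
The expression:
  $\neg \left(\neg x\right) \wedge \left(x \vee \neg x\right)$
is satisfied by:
  {x: True}


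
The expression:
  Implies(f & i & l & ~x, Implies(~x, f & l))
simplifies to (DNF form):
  True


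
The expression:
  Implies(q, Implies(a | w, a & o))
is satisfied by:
  {o: True, w: False, q: False, a: False}
  {a: False, w: False, o: False, q: False}
  {a: True, o: True, w: False, q: False}
  {a: True, w: False, o: False, q: False}
  {o: True, w: True, a: False, q: False}
  {w: True, a: False, o: False, q: False}
  {a: True, o: True, w: True, q: False}
  {a: True, w: True, o: False, q: False}
  {q: True, o: True, a: False, w: False}
  {q: True, a: False, w: False, o: False}
  {q: True, o: True, a: True, w: False}
  {q: True, a: True, w: True, o: True}


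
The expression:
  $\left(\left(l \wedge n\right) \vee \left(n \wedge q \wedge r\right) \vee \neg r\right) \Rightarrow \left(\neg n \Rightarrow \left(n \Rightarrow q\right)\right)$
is always true.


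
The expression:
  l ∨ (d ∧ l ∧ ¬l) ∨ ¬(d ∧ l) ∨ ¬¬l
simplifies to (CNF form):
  True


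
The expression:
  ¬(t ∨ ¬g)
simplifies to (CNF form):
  g ∧ ¬t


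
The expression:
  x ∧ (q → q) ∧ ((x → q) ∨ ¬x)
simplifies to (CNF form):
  q ∧ x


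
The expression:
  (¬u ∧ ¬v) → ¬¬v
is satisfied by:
  {v: True, u: True}
  {v: True, u: False}
  {u: True, v: False}


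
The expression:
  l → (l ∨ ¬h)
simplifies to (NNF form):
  True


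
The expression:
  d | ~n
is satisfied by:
  {d: True, n: False}
  {n: False, d: False}
  {n: True, d: True}


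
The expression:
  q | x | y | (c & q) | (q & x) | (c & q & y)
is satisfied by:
  {y: True, q: True, x: True}
  {y: True, q: True, x: False}
  {y: True, x: True, q: False}
  {y: True, x: False, q: False}
  {q: True, x: True, y: False}
  {q: True, x: False, y: False}
  {x: True, q: False, y: False}


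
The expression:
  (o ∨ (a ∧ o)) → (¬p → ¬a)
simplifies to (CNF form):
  p ∨ ¬a ∨ ¬o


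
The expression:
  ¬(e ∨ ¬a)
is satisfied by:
  {a: True, e: False}


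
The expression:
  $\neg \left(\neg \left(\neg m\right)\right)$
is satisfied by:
  {m: False}


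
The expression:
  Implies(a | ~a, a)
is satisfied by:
  {a: True}


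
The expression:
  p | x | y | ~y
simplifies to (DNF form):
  True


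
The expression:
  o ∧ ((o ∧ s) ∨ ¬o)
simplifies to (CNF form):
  o ∧ s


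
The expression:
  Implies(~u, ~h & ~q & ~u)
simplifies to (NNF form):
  u | (~h & ~q)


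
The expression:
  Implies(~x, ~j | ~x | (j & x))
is always true.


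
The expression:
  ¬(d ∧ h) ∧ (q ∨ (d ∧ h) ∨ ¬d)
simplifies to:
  (q ∧ ¬h) ∨ ¬d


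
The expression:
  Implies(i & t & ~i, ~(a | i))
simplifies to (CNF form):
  True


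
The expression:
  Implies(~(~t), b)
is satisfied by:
  {b: True, t: False}
  {t: False, b: False}
  {t: True, b: True}


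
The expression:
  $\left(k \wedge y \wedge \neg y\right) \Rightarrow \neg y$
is always true.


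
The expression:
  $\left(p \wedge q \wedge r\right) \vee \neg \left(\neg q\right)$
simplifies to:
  $q$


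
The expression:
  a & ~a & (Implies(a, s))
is never true.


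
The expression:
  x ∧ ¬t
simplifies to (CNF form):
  x ∧ ¬t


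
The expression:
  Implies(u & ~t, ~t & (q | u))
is always true.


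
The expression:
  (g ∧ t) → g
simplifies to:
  True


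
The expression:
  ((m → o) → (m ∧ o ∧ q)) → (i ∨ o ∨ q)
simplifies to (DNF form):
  i ∨ o ∨ q ∨ ¬m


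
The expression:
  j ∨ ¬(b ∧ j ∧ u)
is always true.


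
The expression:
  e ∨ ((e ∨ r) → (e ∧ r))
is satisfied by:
  {e: True, r: False}
  {r: False, e: False}
  {r: True, e: True}


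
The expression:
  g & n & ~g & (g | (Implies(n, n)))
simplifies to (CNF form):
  False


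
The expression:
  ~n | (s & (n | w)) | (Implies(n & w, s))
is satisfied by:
  {s: True, w: False, n: False}
  {w: False, n: False, s: False}
  {n: True, s: True, w: False}
  {n: True, w: False, s: False}
  {s: True, w: True, n: False}
  {w: True, s: False, n: False}
  {n: True, w: True, s: True}


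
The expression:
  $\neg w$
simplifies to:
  $\neg w$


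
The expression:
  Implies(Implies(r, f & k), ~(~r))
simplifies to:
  r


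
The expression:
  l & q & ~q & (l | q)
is never true.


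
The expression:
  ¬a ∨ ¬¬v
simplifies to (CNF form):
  v ∨ ¬a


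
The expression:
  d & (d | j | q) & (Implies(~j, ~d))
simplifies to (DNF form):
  d & j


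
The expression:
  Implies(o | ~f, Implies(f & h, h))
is always true.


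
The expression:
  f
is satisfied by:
  {f: True}


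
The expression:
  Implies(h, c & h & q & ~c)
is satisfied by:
  {h: False}


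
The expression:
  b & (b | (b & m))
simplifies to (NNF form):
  b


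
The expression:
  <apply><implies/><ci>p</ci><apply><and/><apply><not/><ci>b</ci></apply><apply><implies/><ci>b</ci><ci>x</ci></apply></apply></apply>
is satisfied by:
  {p: False, b: False}
  {b: True, p: False}
  {p: True, b: False}


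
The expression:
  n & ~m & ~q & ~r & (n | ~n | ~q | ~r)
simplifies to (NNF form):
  n & ~m & ~q & ~r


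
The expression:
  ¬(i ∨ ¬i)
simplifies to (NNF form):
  False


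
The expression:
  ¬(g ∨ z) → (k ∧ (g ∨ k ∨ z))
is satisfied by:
  {k: True, z: True, g: True}
  {k: True, z: True, g: False}
  {k: True, g: True, z: False}
  {k: True, g: False, z: False}
  {z: True, g: True, k: False}
  {z: True, g: False, k: False}
  {g: True, z: False, k: False}


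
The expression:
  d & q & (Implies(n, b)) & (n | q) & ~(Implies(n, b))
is never true.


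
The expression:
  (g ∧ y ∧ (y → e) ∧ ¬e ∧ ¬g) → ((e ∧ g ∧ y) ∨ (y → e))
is always true.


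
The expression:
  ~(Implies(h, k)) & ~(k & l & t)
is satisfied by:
  {h: True, k: False}


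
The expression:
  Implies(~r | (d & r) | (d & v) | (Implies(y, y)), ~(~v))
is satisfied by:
  {v: True}


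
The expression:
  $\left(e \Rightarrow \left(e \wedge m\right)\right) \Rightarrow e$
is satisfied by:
  {e: True}


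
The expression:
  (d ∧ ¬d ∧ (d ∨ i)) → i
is always true.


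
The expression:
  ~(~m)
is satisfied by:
  {m: True}


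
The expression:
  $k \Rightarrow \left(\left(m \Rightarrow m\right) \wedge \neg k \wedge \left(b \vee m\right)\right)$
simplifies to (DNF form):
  $\neg k$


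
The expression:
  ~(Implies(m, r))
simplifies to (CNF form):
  m & ~r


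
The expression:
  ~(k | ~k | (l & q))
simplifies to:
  False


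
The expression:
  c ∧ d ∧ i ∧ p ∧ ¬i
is never true.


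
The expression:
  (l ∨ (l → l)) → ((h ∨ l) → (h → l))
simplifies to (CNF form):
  l ∨ ¬h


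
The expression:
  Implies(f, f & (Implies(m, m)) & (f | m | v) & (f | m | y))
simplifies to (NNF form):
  True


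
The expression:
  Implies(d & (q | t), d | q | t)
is always true.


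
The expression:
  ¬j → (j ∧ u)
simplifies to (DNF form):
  j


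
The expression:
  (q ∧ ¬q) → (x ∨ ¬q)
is always true.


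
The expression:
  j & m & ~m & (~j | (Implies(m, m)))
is never true.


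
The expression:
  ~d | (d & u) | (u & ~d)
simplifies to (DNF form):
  u | ~d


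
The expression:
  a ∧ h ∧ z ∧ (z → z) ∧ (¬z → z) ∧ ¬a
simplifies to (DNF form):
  False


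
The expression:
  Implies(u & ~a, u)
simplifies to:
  True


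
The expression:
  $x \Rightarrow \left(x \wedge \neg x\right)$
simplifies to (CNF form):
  $\neg x$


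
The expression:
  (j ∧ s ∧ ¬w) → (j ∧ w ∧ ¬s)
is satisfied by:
  {w: True, s: False, j: False}
  {s: False, j: False, w: False}
  {j: True, w: True, s: False}
  {j: True, s: False, w: False}
  {w: True, s: True, j: False}
  {s: True, w: False, j: False}
  {j: True, s: True, w: True}


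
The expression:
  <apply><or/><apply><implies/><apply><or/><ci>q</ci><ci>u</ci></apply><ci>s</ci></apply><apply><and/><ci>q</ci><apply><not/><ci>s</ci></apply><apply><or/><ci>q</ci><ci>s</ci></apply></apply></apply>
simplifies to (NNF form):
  <apply><or/><ci>q</ci><ci>s</ci><apply><not/><ci>u</ci></apply></apply>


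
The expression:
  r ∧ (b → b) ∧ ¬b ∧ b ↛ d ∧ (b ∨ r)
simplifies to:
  False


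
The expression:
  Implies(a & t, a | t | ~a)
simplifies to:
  True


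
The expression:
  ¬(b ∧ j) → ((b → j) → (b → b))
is always true.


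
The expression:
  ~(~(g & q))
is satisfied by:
  {g: True, q: True}


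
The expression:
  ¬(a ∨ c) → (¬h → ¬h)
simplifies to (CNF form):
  True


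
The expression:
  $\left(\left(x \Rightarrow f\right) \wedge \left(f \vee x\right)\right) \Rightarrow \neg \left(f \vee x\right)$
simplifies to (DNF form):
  $\neg f$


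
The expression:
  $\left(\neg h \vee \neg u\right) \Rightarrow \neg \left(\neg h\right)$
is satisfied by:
  {h: True}


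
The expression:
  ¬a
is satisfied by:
  {a: False}


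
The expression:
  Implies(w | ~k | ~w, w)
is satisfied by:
  {w: True}


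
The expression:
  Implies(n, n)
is always true.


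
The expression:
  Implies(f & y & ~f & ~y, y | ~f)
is always true.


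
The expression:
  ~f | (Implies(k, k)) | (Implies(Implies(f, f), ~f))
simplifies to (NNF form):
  True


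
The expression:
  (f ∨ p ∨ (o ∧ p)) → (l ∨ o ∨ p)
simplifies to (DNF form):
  l ∨ o ∨ p ∨ ¬f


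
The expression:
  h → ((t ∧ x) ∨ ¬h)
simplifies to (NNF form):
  (t ∧ x) ∨ ¬h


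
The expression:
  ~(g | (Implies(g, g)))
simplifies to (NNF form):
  False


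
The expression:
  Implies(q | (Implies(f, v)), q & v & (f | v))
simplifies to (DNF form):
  (q & v) | (q & ~q) | (f & q & v) | (f & q & ~q) | (f & v & ~v) | (q & v & ~v) | (f & ~q & ~v) | (q & ~q & ~v)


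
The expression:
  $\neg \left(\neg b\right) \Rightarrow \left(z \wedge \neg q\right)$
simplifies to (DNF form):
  $\left(z \wedge \neg q\right) \vee \neg b$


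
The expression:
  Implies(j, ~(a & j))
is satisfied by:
  {a: False, j: False}
  {j: True, a: False}
  {a: True, j: False}


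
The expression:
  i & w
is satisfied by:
  {i: True, w: True}


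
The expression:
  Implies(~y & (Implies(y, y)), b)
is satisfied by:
  {y: True, b: True}
  {y: True, b: False}
  {b: True, y: False}


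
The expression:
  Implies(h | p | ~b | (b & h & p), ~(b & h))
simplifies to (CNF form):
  ~b | ~h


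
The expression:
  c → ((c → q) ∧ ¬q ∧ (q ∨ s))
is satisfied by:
  {c: False}


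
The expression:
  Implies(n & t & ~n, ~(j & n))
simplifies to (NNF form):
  True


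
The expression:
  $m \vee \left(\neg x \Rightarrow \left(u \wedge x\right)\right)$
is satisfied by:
  {x: True, m: True}
  {x: True, m: False}
  {m: True, x: False}


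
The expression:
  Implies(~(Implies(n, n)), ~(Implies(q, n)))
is always true.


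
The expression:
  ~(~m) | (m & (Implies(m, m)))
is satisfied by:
  {m: True}


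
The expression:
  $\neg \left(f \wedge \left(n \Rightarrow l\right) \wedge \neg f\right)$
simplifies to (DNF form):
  $\text{True}$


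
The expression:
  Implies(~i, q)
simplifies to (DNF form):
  i | q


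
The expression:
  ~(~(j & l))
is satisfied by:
  {j: True, l: True}


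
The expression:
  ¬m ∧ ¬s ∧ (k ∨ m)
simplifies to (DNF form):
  k ∧ ¬m ∧ ¬s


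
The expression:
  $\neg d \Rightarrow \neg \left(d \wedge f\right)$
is always true.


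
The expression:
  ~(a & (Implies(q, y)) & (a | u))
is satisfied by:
  {q: True, a: False, y: False}
  {q: False, a: False, y: False}
  {y: True, q: True, a: False}
  {y: True, q: False, a: False}
  {a: True, q: True, y: False}


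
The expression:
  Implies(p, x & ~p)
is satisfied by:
  {p: False}


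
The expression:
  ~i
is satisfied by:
  {i: False}


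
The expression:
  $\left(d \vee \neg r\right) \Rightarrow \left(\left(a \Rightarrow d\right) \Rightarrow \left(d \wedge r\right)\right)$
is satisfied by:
  {r: True, a: True, d: False}
  {r: True, a: False, d: False}
  {r: True, d: True, a: True}
  {r: True, d: True, a: False}
  {a: True, d: False, r: False}


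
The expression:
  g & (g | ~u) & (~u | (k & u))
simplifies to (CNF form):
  g & (k | ~u)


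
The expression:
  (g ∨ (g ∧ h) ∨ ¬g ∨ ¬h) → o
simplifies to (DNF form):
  o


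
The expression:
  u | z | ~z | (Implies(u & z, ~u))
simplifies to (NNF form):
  True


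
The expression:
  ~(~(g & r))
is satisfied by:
  {r: True, g: True}


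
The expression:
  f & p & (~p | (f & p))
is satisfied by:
  {p: True, f: True}


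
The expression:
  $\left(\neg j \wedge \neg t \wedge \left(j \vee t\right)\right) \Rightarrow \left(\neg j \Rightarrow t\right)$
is always true.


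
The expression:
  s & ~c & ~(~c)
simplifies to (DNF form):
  False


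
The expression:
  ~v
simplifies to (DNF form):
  ~v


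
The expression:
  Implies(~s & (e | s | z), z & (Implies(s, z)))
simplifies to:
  s | z | ~e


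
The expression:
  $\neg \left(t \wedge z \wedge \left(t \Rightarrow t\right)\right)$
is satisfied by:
  {t: False, z: False}
  {z: True, t: False}
  {t: True, z: False}


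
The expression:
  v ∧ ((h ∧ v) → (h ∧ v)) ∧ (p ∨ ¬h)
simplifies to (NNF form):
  v ∧ (p ∨ ¬h)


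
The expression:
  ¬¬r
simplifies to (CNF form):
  r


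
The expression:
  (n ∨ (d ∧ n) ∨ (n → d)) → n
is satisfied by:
  {n: True}


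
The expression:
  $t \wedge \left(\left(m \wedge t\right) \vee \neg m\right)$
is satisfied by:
  {t: True}


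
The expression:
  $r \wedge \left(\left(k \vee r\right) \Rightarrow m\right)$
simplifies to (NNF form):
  $m \wedge r$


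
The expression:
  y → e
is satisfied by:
  {e: True, y: False}
  {y: False, e: False}
  {y: True, e: True}


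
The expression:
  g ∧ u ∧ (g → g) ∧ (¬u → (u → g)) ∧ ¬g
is never true.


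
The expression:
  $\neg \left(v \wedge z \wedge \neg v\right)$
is always true.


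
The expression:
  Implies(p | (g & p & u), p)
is always true.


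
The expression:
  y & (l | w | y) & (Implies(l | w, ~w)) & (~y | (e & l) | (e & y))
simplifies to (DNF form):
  e & y & ~w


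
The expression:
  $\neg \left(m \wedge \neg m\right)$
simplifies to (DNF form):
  $\text{True}$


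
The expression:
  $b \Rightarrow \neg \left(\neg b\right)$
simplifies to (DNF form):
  $\text{True}$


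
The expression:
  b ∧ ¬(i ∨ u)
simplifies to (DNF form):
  b ∧ ¬i ∧ ¬u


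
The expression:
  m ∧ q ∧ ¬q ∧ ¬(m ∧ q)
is never true.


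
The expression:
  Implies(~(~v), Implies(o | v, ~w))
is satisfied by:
  {w: False, v: False}
  {v: True, w: False}
  {w: True, v: False}


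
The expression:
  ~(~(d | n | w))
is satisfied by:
  {n: True, d: True, w: True}
  {n: True, d: True, w: False}
  {n: True, w: True, d: False}
  {n: True, w: False, d: False}
  {d: True, w: True, n: False}
  {d: True, w: False, n: False}
  {w: True, d: False, n: False}


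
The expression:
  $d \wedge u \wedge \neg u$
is never true.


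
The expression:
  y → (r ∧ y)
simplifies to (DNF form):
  r ∨ ¬y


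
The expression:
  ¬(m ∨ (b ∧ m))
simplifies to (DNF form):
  ¬m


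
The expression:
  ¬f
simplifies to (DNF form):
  ¬f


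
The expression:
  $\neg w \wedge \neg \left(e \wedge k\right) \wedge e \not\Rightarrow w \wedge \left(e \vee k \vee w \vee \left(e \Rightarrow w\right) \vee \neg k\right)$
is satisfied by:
  {e: True, w: False, k: False}


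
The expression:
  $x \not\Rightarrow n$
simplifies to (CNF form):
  $x \wedge \neg n$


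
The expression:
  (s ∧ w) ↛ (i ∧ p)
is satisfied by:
  {w: True, s: True, p: False, i: False}
  {w: True, i: True, s: True, p: False}
  {w: True, p: True, s: True, i: False}


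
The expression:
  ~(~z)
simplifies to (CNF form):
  z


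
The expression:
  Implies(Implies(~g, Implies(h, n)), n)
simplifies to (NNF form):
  n | (h & ~g)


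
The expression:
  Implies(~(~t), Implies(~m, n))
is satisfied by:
  {n: True, m: True, t: False}
  {n: True, t: False, m: False}
  {m: True, t: False, n: False}
  {m: False, t: False, n: False}
  {n: True, m: True, t: True}
  {n: True, t: True, m: False}
  {m: True, t: True, n: False}


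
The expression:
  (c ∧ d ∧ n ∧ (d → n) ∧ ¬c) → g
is always true.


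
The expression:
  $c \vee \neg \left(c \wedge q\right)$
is always true.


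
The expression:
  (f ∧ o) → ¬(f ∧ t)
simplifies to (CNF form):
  ¬f ∨ ¬o ∨ ¬t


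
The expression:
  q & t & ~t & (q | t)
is never true.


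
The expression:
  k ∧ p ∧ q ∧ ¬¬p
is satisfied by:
  {p: True, q: True, k: True}


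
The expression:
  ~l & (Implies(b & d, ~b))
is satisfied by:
  {l: False, d: False, b: False}
  {b: True, l: False, d: False}
  {d: True, l: False, b: False}


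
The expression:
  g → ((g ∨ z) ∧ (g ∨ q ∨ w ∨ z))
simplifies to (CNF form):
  True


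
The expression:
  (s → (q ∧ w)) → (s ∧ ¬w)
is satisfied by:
  {s: True, w: False, q: False}
  {q: True, s: True, w: False}
  {w: True, s: True, q: False}


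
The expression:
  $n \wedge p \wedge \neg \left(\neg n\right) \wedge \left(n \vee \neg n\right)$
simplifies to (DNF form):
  $n \wedge p$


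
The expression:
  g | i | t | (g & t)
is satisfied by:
  {i: True, t: True, g: True}
  {i: True, t: True, g: False}
  {i: True, g: True, t: False}
  {i: True, g: False, t: False}
  {t: True, g: True, i: False}
  {t: True, g: False, i: False}
  {g: True, t: False, i: False}


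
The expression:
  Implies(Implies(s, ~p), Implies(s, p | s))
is always true.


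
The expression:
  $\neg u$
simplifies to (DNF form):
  $\neg u$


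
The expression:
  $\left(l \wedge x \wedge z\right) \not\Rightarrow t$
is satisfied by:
  {z: True, x: True, l: True, t: False}


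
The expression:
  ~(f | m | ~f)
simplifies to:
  False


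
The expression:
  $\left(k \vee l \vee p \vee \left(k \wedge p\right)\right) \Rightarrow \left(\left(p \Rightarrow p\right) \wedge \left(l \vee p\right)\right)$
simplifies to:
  $l \vee p \vee \neg k$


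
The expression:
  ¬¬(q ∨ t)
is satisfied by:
  {t: True, q: True}
  {t: True, q: False}
  {q: True, t: False}


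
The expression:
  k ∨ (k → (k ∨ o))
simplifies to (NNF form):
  True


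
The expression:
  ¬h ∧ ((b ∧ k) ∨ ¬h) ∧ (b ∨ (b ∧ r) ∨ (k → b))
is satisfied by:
  {b: True, h: False, k: False}
  {h: False, k: False, b: False}
  {b: True, k: True, h: False}


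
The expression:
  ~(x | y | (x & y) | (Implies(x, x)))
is never true.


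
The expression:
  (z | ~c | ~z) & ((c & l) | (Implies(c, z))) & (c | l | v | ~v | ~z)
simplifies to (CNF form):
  l | z | ~c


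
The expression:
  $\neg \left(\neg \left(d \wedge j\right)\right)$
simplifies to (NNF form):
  $d \wedge j$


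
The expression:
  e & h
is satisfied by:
  {h: True, e: True}


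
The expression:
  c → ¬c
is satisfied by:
  {c: False}


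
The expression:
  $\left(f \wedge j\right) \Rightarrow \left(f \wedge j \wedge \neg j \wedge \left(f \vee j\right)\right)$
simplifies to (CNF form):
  $\neg f \vee \neg j$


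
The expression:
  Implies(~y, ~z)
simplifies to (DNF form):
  y | ~z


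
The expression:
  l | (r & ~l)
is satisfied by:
  {r: True, l: True}
  {r: True, l: False}
  {l: True, r: False}


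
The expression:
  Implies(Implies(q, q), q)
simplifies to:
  q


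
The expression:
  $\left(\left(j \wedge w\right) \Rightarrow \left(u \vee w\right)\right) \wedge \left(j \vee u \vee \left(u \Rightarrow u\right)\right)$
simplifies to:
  $\text{True}$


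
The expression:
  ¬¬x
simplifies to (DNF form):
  x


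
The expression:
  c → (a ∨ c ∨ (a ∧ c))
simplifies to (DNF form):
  True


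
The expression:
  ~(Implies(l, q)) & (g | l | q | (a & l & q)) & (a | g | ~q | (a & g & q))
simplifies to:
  l & ~q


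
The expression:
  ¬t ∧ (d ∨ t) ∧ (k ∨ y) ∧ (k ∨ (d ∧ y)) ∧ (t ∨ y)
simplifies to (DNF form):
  d ∧ y ∧ ¬t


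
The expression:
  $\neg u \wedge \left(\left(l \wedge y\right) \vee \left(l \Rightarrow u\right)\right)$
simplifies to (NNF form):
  $\neg u \wedge \left(y \vee \neg l\right)$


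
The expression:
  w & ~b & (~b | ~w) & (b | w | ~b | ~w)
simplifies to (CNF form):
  w & ~b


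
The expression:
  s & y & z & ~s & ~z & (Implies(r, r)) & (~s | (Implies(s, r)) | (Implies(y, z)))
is never true.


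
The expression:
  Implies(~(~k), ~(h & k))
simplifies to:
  ~h | ~k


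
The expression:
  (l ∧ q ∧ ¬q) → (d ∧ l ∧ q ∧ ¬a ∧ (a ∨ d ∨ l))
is always true.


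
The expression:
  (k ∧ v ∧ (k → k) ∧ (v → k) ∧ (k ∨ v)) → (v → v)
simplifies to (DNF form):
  True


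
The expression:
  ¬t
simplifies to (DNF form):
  ¬t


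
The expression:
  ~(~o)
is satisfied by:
  {o: True}


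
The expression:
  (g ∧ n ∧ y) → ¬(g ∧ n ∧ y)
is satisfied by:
  {g: False, y: False, n: False}
  {n: True, g: False, y: False}
  {y: True, g: False, n: False}
  {n: True, y: True, g: False}
  {g: True, n: False, y: False}
  {n: True, g: True, y: False}
  {y: True, g: True, n: False}


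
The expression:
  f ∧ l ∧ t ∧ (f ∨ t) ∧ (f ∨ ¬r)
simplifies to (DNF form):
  f ∧ l ∧ t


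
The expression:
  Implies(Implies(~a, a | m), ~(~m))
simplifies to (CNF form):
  m | ~a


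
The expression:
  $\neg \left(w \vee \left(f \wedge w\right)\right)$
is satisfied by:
  {w: False}


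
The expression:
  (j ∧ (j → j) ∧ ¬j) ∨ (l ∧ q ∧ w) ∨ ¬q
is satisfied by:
  {w: True, l: True, q: False}
  {w: True, l: False, q: False}
  {l: True, w: False, q: False}
  {w: False, l: False, q: False}
  {q: True, w: True, l: True}


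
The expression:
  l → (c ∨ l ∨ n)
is always true.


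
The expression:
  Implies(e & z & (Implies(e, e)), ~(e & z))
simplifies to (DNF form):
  ~e | ~z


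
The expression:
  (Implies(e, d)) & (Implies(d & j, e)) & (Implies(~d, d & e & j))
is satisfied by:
  {d: True, e: True, j: False}
  {d: True, e: False, j: False}
  {d: True, j: True, e: True}


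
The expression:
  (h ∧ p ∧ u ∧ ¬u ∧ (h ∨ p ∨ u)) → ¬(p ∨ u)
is always true.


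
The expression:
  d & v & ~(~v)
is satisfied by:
  {d: True, v: True}


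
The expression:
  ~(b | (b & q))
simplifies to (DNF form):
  ~b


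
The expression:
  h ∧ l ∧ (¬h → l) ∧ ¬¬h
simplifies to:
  h ∧ l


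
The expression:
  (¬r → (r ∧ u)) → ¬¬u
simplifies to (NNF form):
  u ∨ ¬r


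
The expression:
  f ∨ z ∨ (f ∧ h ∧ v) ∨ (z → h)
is always true.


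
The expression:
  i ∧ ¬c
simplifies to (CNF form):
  i ∧ ¬c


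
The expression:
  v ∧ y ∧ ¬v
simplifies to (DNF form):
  False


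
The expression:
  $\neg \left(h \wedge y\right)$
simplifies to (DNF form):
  $\neg h \vee \neg y$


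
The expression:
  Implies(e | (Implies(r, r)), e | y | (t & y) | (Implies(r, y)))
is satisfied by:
  {y: True, e: True, r: False}
  {y: True, e: False, r: False}
  {e: True, y: False, r: False}
  {y: False, e: False, r: False}
  {r: True, y: True, e: True}
  {r: True, y: True, e: False}
  {r: True, e: True, y: False}


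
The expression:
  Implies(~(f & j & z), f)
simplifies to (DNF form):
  f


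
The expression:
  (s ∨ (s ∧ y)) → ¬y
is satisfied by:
  {s: False, y: False}
  {y: True, s: False}
  {s: True, y: False}


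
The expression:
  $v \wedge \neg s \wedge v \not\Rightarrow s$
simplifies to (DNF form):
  $v \wedge \neg s$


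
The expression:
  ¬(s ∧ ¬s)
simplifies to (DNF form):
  True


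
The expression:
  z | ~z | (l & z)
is always true.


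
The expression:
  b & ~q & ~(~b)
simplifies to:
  b & ~q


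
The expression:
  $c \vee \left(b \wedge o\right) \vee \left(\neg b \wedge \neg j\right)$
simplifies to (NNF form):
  $c \vee \left(b \wedge o\right) \vee \left(\neg b \wedge \neg j\right)$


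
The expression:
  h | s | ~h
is always true.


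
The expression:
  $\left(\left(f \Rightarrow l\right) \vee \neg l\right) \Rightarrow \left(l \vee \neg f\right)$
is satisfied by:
  {l: True, f: False}
  {f: False, l: False}
  {f: True, l: True}


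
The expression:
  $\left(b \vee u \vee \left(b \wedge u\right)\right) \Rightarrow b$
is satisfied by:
  {b: True, u: False}
  {u: False, b: False}
  {u: True, b: True}


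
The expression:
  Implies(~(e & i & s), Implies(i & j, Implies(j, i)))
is always true.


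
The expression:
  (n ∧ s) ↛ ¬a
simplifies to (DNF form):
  a ∧ n ∧ s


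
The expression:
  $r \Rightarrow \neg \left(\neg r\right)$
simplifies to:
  $\text{True}$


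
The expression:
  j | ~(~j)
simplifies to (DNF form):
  j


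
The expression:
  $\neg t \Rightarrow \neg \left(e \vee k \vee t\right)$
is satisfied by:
  {t: True, k: False, e: False}
  {t: True, e: True, k: False}
  {t: True, k: True, e: False}
  {t: True, e: True, k: True}
  {e: False, k: False, t: False}


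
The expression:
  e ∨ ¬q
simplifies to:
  e ∨ ¬q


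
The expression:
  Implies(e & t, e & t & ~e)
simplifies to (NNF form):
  ~e | ~t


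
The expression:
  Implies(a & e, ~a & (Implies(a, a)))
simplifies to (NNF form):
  ~a | ~e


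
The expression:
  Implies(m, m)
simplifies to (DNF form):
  True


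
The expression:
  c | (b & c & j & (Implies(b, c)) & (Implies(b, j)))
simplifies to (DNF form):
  c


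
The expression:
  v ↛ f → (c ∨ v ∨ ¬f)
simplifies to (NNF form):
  True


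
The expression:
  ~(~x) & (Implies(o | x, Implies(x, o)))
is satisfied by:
  {x: True, o: True}


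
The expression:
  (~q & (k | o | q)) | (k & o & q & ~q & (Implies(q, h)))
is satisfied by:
  {k: True, o: True, q: False}
  {k: True, q: False, o: False}
  {o: True, q: False, k: False}


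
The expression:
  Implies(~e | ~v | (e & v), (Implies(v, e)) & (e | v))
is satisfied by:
  {e: True}


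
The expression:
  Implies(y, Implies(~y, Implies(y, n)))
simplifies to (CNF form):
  True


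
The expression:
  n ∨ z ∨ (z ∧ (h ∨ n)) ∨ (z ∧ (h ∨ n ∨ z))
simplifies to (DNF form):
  n ∨ z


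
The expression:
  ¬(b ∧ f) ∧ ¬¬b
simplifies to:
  b ∧ ¬f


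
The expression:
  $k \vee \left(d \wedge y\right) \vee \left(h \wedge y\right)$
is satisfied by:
  {y: True, k: True, d: True, h: True}
  {y: True, k: True, d: True, h: False}
  {y: True, k: True, h: True, d: False}
  {y: True, k: True, h: False, d: False}
  {k: True, d: True, h: True, y: False}
  {k: True, d: True, h: False, y: False}
  {k: True, d: False, h: True, y: False}
  {k: True, d: False, h: False, y: False}
  {y: True, d: True, h: True, k: False}
  {y: True, d: True, h: False, k: False}
  {y: True, h: True, d: False, k: False}


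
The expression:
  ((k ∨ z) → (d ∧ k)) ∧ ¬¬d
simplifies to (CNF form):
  d ∧ (k ∨ ¬z)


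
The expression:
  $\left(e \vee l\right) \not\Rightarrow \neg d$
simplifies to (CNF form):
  $d \wedge \left(e \vee l\right)$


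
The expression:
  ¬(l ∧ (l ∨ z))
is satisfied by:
  {l: False}


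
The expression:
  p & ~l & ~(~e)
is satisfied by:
  {p: True, e: True, l: False}


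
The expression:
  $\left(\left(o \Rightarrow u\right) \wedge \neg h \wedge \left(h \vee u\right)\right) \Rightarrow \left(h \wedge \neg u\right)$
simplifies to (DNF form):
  $h \vee \neg u$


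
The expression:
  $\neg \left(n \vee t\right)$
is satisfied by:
  {n: False, t: False}


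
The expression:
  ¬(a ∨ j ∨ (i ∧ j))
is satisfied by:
  {j: False, a: False}


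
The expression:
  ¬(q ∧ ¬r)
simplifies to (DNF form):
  r ∨ ¬q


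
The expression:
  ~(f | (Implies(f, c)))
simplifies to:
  False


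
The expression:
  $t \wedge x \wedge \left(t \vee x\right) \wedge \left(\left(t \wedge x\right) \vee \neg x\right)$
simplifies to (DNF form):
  $t \wedge x$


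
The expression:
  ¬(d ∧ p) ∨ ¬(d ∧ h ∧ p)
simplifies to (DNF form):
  ¬d ∨ ¬h ∨ ¬p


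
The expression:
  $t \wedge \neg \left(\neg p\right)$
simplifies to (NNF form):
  $p \wedge t$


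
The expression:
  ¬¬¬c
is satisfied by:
  {c: False}


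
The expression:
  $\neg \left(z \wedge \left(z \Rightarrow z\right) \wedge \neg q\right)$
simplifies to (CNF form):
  $q \vee \neg z$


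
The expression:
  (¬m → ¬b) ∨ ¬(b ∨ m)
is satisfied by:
  {m: True, b: False}
  {b: False, m: False}
  {b: True, m: True}


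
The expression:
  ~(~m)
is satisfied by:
  {m: True}


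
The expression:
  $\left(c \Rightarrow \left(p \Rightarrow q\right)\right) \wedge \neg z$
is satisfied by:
  {q: True, z: False, p: False, c: False}
  {q: False, z: False, p: False, c: False}
  {q: True, c: True, z: False, p: False}
  {c: True, q: False, z: False, p: False}
  {q: True, p: True, c: False, z: False}
  {p: True, c: False, z: False, q: False}
  {q: True, c: True, p: True, z: False}


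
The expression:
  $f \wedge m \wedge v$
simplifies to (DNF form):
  $f \wedge m \wedge v$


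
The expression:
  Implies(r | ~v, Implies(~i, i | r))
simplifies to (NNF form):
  i | r | v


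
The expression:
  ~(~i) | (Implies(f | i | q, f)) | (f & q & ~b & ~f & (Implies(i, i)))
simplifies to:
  f | i | ~q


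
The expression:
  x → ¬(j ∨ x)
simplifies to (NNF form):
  ¬x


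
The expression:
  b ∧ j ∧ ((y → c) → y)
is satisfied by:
  {j: True, b: True, y: True}


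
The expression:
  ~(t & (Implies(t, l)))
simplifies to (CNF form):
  ~l | ~t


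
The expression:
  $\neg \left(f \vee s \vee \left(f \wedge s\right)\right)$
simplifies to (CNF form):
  $\neg f \wedge \neg s$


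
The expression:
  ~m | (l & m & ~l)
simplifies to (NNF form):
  ~m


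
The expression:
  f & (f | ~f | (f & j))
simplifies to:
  f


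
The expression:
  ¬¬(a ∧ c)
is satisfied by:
  {a: True, c: True}


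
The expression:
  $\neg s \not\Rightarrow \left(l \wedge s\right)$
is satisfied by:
  {s: False}


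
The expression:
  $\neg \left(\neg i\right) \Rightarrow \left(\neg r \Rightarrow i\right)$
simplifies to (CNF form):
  $\text{True}$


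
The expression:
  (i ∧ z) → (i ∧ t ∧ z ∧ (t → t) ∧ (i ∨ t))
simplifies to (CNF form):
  t ∨ ¬i ∨ ¬z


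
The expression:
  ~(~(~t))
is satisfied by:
  {t: False}


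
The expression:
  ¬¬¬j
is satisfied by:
  {j: False}


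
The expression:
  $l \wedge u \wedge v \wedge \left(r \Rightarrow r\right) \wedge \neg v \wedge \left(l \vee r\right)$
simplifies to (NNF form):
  $\text{False}$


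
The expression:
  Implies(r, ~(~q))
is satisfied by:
  {q: True, r: False}
  {r: False, q: False}
  {r: True, q: True}


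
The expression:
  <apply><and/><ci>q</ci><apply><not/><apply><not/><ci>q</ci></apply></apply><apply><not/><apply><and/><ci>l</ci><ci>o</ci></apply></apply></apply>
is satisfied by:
  {q: True, l: False, o: False}
  {o: True, q: True, l: False}
  {l: True, q: True, o: False}


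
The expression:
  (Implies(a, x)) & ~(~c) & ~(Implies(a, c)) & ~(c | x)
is never true.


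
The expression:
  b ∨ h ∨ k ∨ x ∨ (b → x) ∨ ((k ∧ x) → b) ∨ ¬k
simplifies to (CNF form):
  True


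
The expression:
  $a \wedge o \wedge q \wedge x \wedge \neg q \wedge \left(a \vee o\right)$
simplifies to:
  $\text{False}$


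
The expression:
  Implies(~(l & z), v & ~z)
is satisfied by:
  {l: True, v: True, z: False}
  {v: True, z: False, l: False}
  {l: True, z: True, v: True}
  {l: True, z: True, v: False}


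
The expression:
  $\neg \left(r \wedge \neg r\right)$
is always true.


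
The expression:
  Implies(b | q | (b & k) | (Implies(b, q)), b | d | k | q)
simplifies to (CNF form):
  b | d | k | q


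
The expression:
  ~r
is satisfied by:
  {r: False}


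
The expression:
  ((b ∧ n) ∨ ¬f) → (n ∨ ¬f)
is always true.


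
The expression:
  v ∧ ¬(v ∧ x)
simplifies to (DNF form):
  v ∧ ¬x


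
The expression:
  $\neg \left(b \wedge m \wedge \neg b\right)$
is always true.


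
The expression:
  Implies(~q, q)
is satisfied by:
  {q: True}


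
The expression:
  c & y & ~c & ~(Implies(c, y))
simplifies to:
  False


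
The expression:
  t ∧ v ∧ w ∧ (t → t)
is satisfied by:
  {t: True, w: True, v: True}


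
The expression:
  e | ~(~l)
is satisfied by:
  {l: True, e: True}
  {l: True, e: False}
  {e: True, l: False}


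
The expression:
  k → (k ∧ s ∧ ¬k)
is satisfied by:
  {k: False}


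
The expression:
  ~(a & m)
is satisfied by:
  {m: False, a: False}
  {a: True, m: False}
  {m: True, a: False}


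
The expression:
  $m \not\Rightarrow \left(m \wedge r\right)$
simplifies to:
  $m \wedge \neg r$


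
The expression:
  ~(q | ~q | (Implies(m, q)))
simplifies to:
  False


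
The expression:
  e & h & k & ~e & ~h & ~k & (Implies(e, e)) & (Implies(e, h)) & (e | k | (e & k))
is never true.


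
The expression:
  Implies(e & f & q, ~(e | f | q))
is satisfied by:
  {e: False, q: False, f: False}
  {f: True, e: False, q: False}
  {q: True, e: False, f: False}
  {f: True, q: True, e: False}
  {e: True, f: False, q: False}
  {f: True, e: True, q: False}
  {q: True, e: True, f: False}


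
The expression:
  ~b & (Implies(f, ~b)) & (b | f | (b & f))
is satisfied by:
  {f: True, b: False}


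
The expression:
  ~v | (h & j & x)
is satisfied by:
  {h: True, j: True, x: True, v: False}
  {h: True, j: True, x: False, v: False}
  {h: True, x: True, j: False, v: False}
  {h: True, x: False, j: False, v: False}
  {j: True, x: True, h: False, v: False}
  {j: True, h: False, x: False, v: False}
  {j: False, x: True, h: False, v: False}
  {j: False, h: False, x: False, v: False}
  {h: True, v: True, j: True, x: True}


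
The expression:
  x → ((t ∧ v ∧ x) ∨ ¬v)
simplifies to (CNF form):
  t ∨ ¬v ∨ ¬x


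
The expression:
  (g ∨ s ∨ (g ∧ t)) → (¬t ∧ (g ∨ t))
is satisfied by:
  {s: False, t: False, g: False}
  {g: True, s: False, t: False}
  {t: True, s: False, g: False}
  {g: True, s: True, t: False}


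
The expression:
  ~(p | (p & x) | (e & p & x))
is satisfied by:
  {p: False}


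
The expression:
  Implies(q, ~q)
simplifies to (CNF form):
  ~q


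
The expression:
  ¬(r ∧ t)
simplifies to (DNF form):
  ¬r ∨ ¬t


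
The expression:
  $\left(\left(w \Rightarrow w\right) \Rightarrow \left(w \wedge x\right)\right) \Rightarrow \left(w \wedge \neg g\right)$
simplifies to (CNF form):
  $\neg g \vee \neg w \vee \neg x$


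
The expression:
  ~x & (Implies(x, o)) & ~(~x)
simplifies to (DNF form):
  False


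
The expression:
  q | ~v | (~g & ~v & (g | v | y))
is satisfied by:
  {q: True, v: False}
  {v: False, q: False}
  {v: True, q: True}
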